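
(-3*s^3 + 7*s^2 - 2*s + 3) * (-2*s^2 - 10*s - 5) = 6*s^5 + 16*s^4 - 51*s^3 - 21*s^2 - 20*s - 15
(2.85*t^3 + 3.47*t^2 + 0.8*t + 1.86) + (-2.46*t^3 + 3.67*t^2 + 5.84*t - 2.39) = 0.39*t^3 + 7.14*t^2 + 6.64*t - 0.53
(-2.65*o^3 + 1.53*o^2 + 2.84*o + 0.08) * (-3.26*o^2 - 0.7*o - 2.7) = 8.639*o^5 - 3.1328*o^4 - 3.1744*o^3 - 6.3798*o^2 - 7.724*o - 0.216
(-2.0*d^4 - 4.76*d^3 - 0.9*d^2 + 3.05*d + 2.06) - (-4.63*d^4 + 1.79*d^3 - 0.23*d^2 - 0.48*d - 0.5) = 2.63*d^4 - 6.55*d^3 - 0.67*d^2 + 3.53*d + 2.56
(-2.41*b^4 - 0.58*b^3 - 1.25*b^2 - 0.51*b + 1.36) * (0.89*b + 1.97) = -2.1449*b^5 - 5.2639*b^4 - 2.2551*b^3 - 2.9164*b^2 + 0.2057*b + 2.6792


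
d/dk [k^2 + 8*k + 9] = 2*k + 8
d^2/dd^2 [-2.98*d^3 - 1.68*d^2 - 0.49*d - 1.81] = -17.88*d - 3.36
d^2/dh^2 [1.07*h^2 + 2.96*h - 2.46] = 2.14000000000000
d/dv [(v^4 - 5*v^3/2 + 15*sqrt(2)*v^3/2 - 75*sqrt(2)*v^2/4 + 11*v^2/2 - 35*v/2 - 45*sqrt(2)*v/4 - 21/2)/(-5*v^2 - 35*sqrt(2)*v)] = (-8*v^5 - 114*sqrt(2)*v^4 + 10*v^4 - 840*v^3 + 140*sqrt(2)*v^3 - 199*sqrt(2)*v^2 + 980*v^2 - 84*v - 294*sqrt(2))/(20*v^2*(v^2 + 14*sqrt(2)*v + 98))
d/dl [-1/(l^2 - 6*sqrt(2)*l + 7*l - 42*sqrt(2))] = (2*l - 6*sqrt(2) + 7)/(l^2 - 6*sqrt(2)*l + 7*l - 42*sqrt(2))^2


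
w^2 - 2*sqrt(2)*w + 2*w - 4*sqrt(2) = (w + 2)*(w - 2*sqrt(2))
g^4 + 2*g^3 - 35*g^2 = g^2*(g - 5)*(g + 7)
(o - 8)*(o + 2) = o^2 - 6*o - 16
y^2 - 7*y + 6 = (y - 6)*(y - 1)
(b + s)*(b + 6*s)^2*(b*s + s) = b^4*s + 13*b^3*s^2 + b^3*s + 48*b^2*s^3 + 13*b^2*s^2 + 36*b*s^4 + 48*b*s^3 + 36*s^4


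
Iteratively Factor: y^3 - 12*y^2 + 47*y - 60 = (y - 3)*(y^2 - 9*y + 20) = (y - 4)*(y - 3)*(y - 5)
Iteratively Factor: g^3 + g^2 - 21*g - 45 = (g + 3)*(g^2 - 2*g - 15) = (g + 3)^2*(g - 5)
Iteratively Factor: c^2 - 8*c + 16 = (c - 4)*(c - 4)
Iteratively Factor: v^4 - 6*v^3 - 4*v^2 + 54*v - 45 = (v + 3)*(v^3 - 9*v^2 + 23*v - 15) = (v - 3)*(v + 3)*(v^2 - 6*v + 5) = (v - 3)*(v - 1)*(v + 3)*(v - 5)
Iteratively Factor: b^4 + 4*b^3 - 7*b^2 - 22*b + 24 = (b - 1)*(b^3 + 5*b^2 - 2*b - 24) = (b - 2)*(b - 1)*(b^2 + 7*b + 12) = (b - 2)*(b - 1)*(b + 4)*(b + 3)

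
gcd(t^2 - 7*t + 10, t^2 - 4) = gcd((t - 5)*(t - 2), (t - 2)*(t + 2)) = t - 2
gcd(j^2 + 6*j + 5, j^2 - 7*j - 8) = j + 1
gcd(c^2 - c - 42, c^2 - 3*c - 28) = c - 7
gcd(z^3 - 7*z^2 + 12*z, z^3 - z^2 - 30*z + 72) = z^2 - 7*z + 12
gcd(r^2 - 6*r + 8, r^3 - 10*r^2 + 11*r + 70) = 1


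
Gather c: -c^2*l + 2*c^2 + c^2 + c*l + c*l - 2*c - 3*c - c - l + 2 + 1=c^2*(3 - l) + c*(2*l - 6) - l + 3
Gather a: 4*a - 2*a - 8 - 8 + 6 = 2*a - 10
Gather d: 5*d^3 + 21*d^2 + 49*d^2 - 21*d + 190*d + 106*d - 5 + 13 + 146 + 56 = 5*d^3 + 70*d^2 + 275*d + 210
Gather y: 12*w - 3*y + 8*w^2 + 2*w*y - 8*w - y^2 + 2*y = 8*w^2 + 4*w - y^2 + y*(2*w - 1)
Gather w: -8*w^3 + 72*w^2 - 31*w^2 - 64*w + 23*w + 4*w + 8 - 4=-8*w^3 + 41*w^2 - 37*w + 4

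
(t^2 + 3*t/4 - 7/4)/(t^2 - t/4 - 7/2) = (t - 1)/(t - 2)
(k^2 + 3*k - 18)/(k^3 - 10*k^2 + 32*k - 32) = (k^2 + 3*k - 18)/(k^3 - 10*k^2 + 32*k - 32)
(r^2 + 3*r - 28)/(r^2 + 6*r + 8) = (r^2 + 3*r - 28)/(r^2 + 6*r + 8)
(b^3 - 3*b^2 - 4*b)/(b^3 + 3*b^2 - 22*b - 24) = b/(b + 6)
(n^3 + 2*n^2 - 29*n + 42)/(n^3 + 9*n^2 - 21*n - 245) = (n^2 - 5*n + 6)/(n^2 + 2*n - 35)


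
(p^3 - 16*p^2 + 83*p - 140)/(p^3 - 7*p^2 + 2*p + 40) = (p - 7)/(p + 2)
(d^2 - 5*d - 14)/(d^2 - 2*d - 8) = (d - 7)/(d - 4)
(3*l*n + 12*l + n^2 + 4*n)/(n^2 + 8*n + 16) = (3*l + n)/(n + 4)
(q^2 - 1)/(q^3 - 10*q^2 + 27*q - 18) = (q + 1)/(q^2 - 9*q + 18)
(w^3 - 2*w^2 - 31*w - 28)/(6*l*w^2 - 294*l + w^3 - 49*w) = (w^2 + 5*w + 4)/(6*l*w + 42*l + w^2 + 7*w)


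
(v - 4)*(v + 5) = v^2 + v - 20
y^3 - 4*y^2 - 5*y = y*(y - 5)*(y + 1)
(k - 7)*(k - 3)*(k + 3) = k^3 - 7*k^2 - 9*k + 63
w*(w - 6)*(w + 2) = w^3 - 4*w^2 - 12*w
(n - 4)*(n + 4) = n^2 - 16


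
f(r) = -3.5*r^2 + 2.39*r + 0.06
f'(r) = 2.39 - 7.0*r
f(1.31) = -2.82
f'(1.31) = -6.78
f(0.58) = 0.27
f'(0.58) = -1.67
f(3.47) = -33.79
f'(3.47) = -21.90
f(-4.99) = -99.02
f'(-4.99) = 37.32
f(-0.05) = -0.07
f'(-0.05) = 2.74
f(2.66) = -18.35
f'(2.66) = -16.23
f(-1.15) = -7.32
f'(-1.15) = 10.44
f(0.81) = -0.30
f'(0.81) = -3.28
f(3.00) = -24.27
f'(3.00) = -18.61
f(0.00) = 0.06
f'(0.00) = 2.39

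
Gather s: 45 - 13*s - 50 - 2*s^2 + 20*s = -2*s^2 + 7*s - 5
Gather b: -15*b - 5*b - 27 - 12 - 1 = -20*b - 40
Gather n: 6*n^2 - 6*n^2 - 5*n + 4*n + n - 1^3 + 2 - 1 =0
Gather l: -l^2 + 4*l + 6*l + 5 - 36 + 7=-l^2 + 10*l - 24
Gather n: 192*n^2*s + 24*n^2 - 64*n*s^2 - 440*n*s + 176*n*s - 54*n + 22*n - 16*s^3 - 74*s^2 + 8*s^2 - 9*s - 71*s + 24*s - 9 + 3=n^2*(192*s + 24) + n*(-64*s^2 - 264*s - 32) - 16*s^3 - 66*s^2 - 56*s - 6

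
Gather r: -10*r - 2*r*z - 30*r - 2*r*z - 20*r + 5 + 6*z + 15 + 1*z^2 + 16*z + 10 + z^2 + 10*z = r*(-4*z - 60) + 2*z^2 + 32*z + 30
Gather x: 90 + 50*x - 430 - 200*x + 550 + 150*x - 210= 0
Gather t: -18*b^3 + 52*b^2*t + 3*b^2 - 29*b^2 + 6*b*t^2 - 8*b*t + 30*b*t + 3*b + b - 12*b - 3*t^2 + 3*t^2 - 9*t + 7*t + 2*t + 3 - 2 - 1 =-18*b^3 - 26*b^2 + 6*b*t^2 - 8*b + t*(52*b^2 + 22*b)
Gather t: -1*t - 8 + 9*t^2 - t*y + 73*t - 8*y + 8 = 9*t^2 + t*(72 - y) - 8*y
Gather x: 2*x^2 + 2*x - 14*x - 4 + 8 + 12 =2*x^2 - 12*x + 16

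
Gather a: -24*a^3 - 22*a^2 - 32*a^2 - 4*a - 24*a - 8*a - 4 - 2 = -24*a^3 - 54*a^2 - 36*a - 6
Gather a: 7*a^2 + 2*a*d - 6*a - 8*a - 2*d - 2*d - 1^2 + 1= 7*a^2 + a*(2*d - 14) - 4*d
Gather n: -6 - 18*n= -18*n - 6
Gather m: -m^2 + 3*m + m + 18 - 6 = -m^2 + 4*m + 12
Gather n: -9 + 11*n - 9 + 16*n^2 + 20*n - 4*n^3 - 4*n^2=-4*n^3 + 12*n^2 + 31*n - 18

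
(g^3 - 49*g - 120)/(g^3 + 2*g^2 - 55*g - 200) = (g + 3)/(g + 5)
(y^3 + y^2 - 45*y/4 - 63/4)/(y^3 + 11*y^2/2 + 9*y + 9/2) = (y - 7/2)/(y + 1)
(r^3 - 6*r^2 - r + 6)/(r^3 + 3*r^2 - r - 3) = (r - 6)/(r + 3)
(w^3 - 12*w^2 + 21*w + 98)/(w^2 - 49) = (w^2 - 5*w - 14)/(w + 7)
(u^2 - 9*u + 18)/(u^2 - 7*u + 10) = (u^2 - 9*u + 18)/(u^2 - 7*u + 10)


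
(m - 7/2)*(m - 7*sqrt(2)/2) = m^2 - 7*sqrt(2)*m/2 - 7*m/2 + 49*sqrt(2)/4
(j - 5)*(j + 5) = j^2 - 25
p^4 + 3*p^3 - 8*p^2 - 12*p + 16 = (p - 2)*(p - 1)*(p + 2)*(p + 4)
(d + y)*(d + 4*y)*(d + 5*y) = d^3 + 10*d^2*y + 29*d*y^2 + 20*y^3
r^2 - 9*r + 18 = (r - 6)*(r - 3)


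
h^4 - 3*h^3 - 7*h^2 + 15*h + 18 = (h - 3)^2*(h + 1)*(h + 2)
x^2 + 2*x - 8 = (x - 2)*(x + 4)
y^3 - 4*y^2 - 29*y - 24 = (y - 8)*(y + 1)*(y + 3)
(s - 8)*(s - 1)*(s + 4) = s^3 - 5*s^2 - 28*s + 32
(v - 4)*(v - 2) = v^2 - 6*v + 8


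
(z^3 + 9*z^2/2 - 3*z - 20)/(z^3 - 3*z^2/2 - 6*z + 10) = (z + 4)/(z - 2)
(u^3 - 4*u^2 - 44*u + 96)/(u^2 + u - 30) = (u^2 - 10*u + 16)/(u - 5)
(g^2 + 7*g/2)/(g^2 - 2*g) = (g + 7/2)/(g - 2)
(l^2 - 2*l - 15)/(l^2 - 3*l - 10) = (l + 3)/(l + 2)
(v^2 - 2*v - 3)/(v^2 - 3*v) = (v + 1)/v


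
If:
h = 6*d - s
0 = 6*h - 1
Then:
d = s/6 + 1/36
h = 1/6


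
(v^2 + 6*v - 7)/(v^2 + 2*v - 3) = (v + 7)/(v + 3)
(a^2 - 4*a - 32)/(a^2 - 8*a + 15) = (a^2 - 4*a - 32)/(a^2 - 8*a + 15)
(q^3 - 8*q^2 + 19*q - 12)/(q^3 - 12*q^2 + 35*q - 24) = (q - 4)/(q - 8)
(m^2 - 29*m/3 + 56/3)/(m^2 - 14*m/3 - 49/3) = (3*m - 8)/(3*m + 7)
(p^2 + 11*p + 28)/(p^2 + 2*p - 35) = (p + 4)/(p - 5)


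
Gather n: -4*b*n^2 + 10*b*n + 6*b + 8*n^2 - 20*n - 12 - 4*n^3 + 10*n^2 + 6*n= 6*b - 4*n^3 + n^2*(18 - 4*b) + n*(10*b - 14) - 12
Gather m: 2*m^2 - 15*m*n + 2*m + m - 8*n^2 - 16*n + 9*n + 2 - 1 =2*m^2 + m*(3 - 15*n) - 8*n^2 - 7*n + 1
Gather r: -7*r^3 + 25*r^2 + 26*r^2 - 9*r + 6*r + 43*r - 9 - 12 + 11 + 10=-7*r^3 + 51*r^2 + 40*r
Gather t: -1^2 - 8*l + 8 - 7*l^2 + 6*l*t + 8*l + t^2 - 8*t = -7*l^2 + t^2 + t*(6*l - 8) + 7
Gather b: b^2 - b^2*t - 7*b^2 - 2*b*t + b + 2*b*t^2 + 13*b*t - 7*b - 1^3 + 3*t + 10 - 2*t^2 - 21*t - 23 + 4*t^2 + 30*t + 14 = b^2*(-t - 6) + b*(2*t^2 + 11*t - 6) + 2*t^2 + 12*t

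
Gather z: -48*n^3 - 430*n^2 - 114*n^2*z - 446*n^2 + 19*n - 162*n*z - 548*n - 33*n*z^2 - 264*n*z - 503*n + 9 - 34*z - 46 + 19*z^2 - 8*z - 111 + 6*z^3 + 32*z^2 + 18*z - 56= -48*n^3 - 876*n^2 - 1032*n + 6*z^3 + z^2*(51 - 33*n) + z*(-114*n^2 - 426*n - 24) - 204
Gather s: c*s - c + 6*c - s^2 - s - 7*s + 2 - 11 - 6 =5*c - s^2 + s*(c - 8) - 15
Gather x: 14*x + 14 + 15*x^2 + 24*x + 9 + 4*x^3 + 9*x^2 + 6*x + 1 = 4*x^3 + 24*x^2 + 44*x + 24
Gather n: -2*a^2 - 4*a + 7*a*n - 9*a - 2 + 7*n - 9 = -2*a^2 - 13*a + n*(7*a + 7) - 11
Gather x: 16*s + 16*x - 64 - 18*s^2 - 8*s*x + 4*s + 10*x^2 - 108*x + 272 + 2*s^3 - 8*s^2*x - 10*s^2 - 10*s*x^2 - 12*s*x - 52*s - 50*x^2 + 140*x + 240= 2*s^3 - 28*s^2 - 32*s + x^2*(-10*s - 40) + x*(-8*s^2 - 20*s + 48) + 448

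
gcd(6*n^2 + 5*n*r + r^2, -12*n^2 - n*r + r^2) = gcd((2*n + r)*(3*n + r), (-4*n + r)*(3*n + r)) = 3*n + r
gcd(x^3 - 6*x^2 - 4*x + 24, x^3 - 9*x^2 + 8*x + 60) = x^2 - 4*x - 12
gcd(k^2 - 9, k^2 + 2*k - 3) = k + 3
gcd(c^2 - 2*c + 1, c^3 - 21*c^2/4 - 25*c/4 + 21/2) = c - 1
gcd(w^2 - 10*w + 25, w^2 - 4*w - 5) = w - 5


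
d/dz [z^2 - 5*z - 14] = 2*z - 5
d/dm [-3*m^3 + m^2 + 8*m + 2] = -9*m^2 + 2*m + 8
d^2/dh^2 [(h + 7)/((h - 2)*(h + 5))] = 2*(h^3 + 21*h^2 + 93*h + 163)/(h^6 + 9*h^5 - 3*h^4 - 153*h^3 + 30*h^2 + 900*h - 1000)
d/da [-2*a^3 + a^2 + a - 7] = -6*a^2 + 2*a + 1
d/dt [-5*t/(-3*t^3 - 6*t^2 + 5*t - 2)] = 10*(-3*t^3 - 3*t^2 + 1)/(9*t^6 + 36*t^5 + 6*t^4 - 48*t^3 + 49*t^2 - 20*t + 4)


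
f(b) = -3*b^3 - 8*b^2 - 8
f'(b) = -9*b^2 - 16*b = b*(-9*b - 16)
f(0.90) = -16.67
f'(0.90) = -21.69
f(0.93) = -17.33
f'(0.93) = -22.66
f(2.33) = -89.38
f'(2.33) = -86.14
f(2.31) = -87.67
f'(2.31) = -84.98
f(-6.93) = 606.24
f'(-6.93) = -321.34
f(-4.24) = 76.85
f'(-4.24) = -93.96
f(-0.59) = -10.17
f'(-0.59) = 6.31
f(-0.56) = -9.98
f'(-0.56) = 6.14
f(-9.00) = 1531.00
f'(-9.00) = -585.00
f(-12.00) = 4024.00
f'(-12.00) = -1104.00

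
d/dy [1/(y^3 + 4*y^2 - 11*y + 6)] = (-3*y^2 - 8*y + 11)/(y^3 + 4*y^2 - 11*y + 6)^2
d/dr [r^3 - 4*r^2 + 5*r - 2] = 3*r^2 - 8*r + 5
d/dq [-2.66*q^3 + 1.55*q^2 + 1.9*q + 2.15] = -7.98*q^2 + 3.1*q + 1.9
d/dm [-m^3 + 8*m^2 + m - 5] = -3*m^2 + 16*m + 1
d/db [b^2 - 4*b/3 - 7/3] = 2*b - 4/3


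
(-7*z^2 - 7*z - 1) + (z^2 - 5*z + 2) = -6*z^2 - 12*z + 1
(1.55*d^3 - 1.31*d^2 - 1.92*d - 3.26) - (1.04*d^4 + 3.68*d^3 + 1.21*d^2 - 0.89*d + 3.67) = -1.04*d^4 - 2.13*d^3 - 2.52*d^2 - 1.03*d - 6.93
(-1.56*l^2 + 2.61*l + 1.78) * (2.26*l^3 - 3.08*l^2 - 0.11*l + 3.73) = -3.5256*l^5 + 10.7034*l^4 - 3.8444*l^3 - 11.5883*l^2 + 9.5395*l + 6.6394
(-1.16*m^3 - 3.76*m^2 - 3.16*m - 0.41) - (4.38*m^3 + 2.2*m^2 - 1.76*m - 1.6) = -5.54*m^3 - 5.96*m^2 - 1.4*m + 1.19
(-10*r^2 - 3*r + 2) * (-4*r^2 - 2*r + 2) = 40*r^4 + 32*r^3 - 22*r^2 - 10*r + 4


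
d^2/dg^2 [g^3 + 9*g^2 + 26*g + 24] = 6*g + 18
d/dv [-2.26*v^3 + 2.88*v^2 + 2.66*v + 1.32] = -6.78*v^2 + 5.76*v + 2.66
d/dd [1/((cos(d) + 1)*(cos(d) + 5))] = 2*(cos(d) + 3)*sin(d)/((cos(d) + 1)^2*(cos(d) + 5)^2)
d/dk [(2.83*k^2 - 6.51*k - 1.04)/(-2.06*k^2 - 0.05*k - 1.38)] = (-13.5521*k^2 - 12.0956*k + 8.9318)/(4.2436*k^4 + 0.206*k^3 + 5.6881*k^2 + 0.138*k + 1.9044)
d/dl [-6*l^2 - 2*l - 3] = -12*l - 2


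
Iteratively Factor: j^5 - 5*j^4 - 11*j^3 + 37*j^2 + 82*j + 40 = (j - 5)*(j^4 - 11*j^2 - 18*j - 8) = (j - 5)*(j - 4)*(j^3 + 4*j^2 + 5*j + 2) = (j - 5)*(j - 4)*(j + 1)*(j^2 + 3*j + 2) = (j - 5)*(j - 4)*(j + 1)*(j + 2)*(j + 1)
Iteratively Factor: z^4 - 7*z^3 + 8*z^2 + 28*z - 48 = (z + 2)*(z^3 - 9*z^2 + 26*z - 24) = (z - 4)*(z + 2)*(z^2 - 5*z + 6) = (z - 4)*(z - 3)*(z + 2)*(z - 2)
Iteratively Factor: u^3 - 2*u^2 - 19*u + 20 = (u - 1)*(u^2 - u - 20) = (u - 5)*(u - 1)*(u + 4)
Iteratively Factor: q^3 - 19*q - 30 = (q + 3)*(q^2 - 3*q - 10) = (q - 5)*(q + 3)*(q + 2)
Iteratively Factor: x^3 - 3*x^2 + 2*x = (x)*(x^2 - 3*x + 2) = x*(x - 1)*(x - 2)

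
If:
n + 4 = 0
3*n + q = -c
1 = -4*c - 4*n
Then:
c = 15/4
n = -4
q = 33/4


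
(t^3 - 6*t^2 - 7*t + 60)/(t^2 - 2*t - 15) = t - 4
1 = 1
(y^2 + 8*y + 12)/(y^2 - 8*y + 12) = (y^2 + 8*y + 12)/(y^2 - 8*y + 12)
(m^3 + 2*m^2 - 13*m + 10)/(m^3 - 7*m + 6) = (m + 5)/(m + 3)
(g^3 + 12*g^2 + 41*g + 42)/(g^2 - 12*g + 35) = (g^3 + 12*g^2 + 41*g + 42)/(g^2 - 12*g + 35)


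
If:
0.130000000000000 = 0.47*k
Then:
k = 0.28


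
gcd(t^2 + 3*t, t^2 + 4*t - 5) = 1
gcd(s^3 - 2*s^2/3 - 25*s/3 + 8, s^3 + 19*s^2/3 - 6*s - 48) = s^2 + s/3 - 8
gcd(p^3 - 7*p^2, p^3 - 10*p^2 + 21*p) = p^2 - 7*p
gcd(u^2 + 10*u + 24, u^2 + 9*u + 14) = 1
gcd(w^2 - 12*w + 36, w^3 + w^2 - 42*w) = w - 6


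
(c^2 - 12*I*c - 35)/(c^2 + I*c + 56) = (c - 5*I)/(c + 8*I)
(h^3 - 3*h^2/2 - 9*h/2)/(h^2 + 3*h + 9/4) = 2*h*(h - 3)/(2*h + 3)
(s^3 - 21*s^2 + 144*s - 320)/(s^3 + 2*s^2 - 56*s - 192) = (s^2 - 13*s + 40)/(s^2 + 10*s + 24)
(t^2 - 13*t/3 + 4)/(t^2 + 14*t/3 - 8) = (t - 3)/(t + 6)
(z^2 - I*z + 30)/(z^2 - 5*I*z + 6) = (z + 5*I)/(z + I)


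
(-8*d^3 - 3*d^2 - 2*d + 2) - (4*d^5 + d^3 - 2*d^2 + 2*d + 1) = -4*d^5 - 9*d^3 - d^2 - 4*d + 1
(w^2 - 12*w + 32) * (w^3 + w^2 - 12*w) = w^5 - 11*w^4 + 8*w^3 + 176*w^2 - 384*w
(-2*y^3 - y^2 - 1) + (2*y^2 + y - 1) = -2*y^3 + y^2 + y - 2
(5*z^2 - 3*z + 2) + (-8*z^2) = -3*z^2 - 3*z + 2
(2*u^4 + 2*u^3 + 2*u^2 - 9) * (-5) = -10*u^4 - 10*u^3 - 10*u^2 + 45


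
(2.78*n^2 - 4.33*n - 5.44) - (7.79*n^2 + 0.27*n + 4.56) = -5.01*n^2 - 4.6*n - 10.0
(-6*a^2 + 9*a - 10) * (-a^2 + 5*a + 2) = 6*a^4 - 39*a^3 + 43*a^2 - 32*a - 20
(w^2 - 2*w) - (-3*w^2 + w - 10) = 4*w^2 - 3*w + 10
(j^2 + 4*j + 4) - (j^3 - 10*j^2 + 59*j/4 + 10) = -j^3 + 11*j^2 - 43*j/4 - 6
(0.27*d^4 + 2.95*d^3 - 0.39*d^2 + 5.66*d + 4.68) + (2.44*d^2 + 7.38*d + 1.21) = 0.27*d^4 + 2.95*d^3 + 2.05*d^2 + 13.04*d + 5.89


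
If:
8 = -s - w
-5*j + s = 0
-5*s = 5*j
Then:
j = 0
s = 0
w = -8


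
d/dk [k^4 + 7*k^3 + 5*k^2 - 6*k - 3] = 4*k^3 + 21*k^2 + 10*k - 6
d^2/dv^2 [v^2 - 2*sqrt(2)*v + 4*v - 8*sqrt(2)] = 2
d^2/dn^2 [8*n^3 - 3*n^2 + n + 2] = 48*n - 6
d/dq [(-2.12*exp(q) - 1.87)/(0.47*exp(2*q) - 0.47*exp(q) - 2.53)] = (0.9964*exp(2*q) + 1.7578*exp(q) + 4.4847)*exp(q)/(0.2209*exp(4*q) - 0.4418*exp(3*q) - 2.1573*exp(2*q) + 2.3782*exp(q) + 6.4009)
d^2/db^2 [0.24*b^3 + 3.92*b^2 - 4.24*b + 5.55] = 1.44*b + 7.84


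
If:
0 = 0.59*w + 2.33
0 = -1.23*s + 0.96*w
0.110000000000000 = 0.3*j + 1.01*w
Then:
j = 13.66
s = -3.08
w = -3.95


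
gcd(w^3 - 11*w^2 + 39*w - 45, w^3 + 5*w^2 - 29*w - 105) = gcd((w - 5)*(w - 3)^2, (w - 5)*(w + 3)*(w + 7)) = w - 5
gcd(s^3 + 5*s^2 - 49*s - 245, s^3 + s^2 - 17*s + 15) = s + 5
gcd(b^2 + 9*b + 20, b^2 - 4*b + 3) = 1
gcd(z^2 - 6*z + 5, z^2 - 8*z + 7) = z - 1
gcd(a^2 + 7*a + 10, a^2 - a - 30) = a + 5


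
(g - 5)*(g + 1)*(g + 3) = g^3 - g^2 - 17*g - 15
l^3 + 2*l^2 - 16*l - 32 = (l - 4)*(l + 2)*(l + 4)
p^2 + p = p*(p + 1)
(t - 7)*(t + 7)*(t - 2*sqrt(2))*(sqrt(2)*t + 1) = sqrt(2)*t^4 - 3*t^3 - 51*sqrt(2)*t^2 + 147*t + 98*sqrt(2)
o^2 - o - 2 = (o - 2)*(o + 1)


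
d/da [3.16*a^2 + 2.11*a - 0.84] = 6.32*a + 2.11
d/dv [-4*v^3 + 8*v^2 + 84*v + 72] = -12*v^2 + 16*v + 84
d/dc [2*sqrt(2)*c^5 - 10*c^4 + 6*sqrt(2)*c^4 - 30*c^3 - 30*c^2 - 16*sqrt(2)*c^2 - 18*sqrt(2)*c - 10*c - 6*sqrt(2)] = 10*sqrt(2)*c^4 - 40*c^3 + 24*sqrt(2)*c^3 - 90*c^2 - 60*c - 32*sqrt(2)*c - 18*sqrt(2) - 10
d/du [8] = 0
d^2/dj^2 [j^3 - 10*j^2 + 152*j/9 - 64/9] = 6*j - 20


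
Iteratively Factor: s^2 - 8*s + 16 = (s - 4)*(s - 4)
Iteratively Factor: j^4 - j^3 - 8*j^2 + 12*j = (j + 3)*(j^3 - 4*j^2 + 4*j) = (j - 2)*(j + 3)*(j^2 - 2*j) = (j - 2)^2*(j + 3)*(j)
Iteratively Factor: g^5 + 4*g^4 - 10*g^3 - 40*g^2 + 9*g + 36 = (g - 1)*(g^4 + 5*g^3 - 5*g^2 - 45*g - 36) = (g - 1)*(g + 1)*(g^3 + 4*g^2 - 9*g - 36) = (g - 1)*(g + 1)*(g + 3)*(g^2 + g - 12) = (g - 1)*(g + 1)*(g + 3)*(g + 4)*(g - 3)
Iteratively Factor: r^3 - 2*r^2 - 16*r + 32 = (r + 4)*(r^2 - 6*r + 8) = (r - 2)*(r + 4)*(r - 4)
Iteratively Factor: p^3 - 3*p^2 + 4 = (p - 2)*(p^2 - p - 2) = (p - 2)^2*(p + 1)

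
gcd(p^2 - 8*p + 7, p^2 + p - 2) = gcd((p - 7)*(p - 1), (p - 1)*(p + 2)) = p - 1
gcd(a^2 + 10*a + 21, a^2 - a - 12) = a + 3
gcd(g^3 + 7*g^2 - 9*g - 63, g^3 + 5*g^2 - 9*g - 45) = g^2 - 9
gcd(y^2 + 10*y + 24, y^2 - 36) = y + 6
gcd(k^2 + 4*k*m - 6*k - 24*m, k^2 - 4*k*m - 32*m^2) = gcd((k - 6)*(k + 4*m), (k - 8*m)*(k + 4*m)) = k + 4*m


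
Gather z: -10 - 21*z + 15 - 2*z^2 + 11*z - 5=-2*z^2 - 10*z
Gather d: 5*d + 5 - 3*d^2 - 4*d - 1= -3*d^2 + d + 4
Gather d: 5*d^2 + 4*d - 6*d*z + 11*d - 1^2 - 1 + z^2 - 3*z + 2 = 5*d^2 + d*(15 - 6*z) + z^2 - 3*z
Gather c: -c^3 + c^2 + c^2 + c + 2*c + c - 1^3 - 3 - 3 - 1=-c^3 + 2*c^2 + 4*c - 8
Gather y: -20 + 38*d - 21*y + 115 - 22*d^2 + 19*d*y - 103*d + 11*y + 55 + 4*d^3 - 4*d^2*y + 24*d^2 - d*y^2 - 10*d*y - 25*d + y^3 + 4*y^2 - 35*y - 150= 4*d^3 + 2*d^2 - 90*d + y^3 + y^2*(4 - d) + y*(-4*d^2 + 9*d - 45)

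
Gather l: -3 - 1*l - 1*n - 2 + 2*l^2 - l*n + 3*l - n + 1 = 2*l^2 + l*(2 - n) - 2*n - 4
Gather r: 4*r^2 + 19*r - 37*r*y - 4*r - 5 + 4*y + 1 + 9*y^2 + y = 4*r^2 + r*(15 - 37*y) + 9*y^2 + 5*y - 4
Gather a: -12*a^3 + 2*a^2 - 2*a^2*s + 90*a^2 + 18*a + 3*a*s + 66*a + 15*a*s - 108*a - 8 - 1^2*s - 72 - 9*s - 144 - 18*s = -12*a^3 + a^2*(92 - 2*s) + a*(18*s - 24) - 28*s - 224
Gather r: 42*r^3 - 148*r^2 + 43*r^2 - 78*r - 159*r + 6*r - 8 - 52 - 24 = 42*r^3 - 105*r^2 - 231*r - 84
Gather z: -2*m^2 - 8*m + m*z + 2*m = -2*m^2 + m*z - 6*m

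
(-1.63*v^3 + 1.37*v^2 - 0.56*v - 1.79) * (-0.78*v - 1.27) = 1.2714*v^4 + 1.0015*v^3 - 1.3031*v^2 + 2.1074*v + 2.2733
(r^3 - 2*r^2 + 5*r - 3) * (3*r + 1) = 3*r^4 - 5*r^3 + 13*r^2 - 4*r - 3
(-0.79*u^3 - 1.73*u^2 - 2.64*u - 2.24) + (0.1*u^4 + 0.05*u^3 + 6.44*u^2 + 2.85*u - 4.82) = 0.1*u^4 - 0.74*u^3 + 4.71*u^2 + 0.21*u - 7.06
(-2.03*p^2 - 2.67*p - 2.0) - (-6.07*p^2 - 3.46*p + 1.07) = 4.04*p^2 + 0.79*p - 3.07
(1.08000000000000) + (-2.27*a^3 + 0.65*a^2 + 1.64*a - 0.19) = -2.27*a^3 + 0.65*a^2 + 1.64*a + 0.89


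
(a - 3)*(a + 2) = a^2 - a - 6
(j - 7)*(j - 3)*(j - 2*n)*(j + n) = j^4 - j^3*n - 10*j^3 - 2*j^2*n^2 + 10*j^2*n + 21*j^2 + 20*j*n^2 - 21*j*n - 42*n^2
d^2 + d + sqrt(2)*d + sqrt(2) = (d + 1)*(d + sqrt(2))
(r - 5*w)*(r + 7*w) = r^2 + 2*r*w - 35*w^2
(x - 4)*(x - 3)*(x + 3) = x^3 - 4*x^2 - 9*x + 36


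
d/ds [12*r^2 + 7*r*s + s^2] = 7*r + 2*s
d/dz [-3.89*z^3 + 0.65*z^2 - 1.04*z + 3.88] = -11.67*z^2 + 1.3*z - 1.04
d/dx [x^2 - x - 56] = 2*x - 1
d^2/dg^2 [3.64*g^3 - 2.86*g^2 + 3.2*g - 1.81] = 21.84*g - 5.72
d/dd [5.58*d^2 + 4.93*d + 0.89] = 11.16*d + 4.93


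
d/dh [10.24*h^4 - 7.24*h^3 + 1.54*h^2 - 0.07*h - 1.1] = 40.96*h^3 - 21.72*h^2 + 3.08*h - 0.07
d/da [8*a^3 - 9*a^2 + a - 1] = 24*a^2 - 18*a + 1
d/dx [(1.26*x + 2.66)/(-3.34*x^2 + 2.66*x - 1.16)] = (4.2084*x^2 + 17.7688*x - 8.5372)/(11.1556*x^4 - 17.7688*x^3 + 14.8244*x^2 - 6.1712*x + 1.3456)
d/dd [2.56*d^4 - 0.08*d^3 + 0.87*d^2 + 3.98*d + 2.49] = 10.24*d^3 - 0.24*d^2 + 1.74*d + 3.98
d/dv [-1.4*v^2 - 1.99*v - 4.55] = -2.8*v - 1.99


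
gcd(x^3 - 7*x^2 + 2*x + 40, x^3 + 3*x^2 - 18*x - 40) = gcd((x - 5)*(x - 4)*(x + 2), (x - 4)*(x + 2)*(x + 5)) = x^2 - 2*x - 8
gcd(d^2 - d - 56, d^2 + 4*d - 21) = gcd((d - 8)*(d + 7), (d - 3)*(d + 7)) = d + 7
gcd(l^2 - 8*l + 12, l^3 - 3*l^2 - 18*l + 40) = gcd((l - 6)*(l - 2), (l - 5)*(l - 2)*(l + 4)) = l - 2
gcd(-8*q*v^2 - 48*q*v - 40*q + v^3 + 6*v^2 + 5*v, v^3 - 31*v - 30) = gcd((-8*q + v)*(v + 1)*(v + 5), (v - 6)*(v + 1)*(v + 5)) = v^2 + 6*v + 5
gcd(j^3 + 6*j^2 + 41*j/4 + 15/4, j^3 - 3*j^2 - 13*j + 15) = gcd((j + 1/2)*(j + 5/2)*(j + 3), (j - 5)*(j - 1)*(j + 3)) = j + 3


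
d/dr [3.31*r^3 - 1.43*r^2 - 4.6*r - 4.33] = 9.93*r^2 - 2.86*r - 4.6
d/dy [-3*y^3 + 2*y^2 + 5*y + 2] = -9*y^2 + 4*y + 5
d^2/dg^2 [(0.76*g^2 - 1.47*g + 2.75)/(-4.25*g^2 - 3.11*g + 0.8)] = (-1.4210854715202e-14*g^4 + 73.19435*g^3 - 313.53525*g^2 - 188.10075*g - 65.55463)/(76.765625*g^6 + 168.523125*g^5 + 79.969275*g^4 - 33.363769*g^3 - 15.05304*g^2 + 5.9712*g - 0.512)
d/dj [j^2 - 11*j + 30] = 2*j - 11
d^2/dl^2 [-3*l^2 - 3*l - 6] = -6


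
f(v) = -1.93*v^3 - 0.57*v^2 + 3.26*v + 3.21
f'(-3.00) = -45.43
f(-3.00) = 40.41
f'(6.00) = -212.02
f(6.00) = -414.63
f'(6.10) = -219.14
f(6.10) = -436.19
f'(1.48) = -11.11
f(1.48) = 0.53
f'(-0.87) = -0.13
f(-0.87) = 1.21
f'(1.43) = -10.21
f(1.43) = 1.06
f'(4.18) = -102.67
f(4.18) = -134.08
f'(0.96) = -3.17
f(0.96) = 4.11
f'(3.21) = -60.06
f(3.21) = -56.04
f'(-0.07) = 3.31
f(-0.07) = 2.98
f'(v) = -5.79*v^2 - 1.14*v + 3.26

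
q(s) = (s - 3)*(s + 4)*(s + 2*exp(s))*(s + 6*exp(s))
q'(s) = (s - 3)*(s + 4)*(s + 2*exp(s))*(6*exp(s) + 1) + (s - 3)*(s + 4)*(s + 6*exp(s))*(2*exp(s) + 1) + (s - 3)*(s + 2*exp(s))*(s + 6*exp(s)) + (s + 4)*(s + 2*exp(s))*(s + 6*exp(s))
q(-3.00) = -47.01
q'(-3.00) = 1.25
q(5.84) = 40082550.06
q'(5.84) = 97978536.48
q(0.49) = -435.16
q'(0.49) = -874.55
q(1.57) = -2708.79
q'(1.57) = -3820.81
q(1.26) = -1704.79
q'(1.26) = -2680.81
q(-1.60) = -5.13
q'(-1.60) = 34.20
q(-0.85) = -0.10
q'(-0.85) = -38.78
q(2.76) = -5438.44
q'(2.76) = 11355.48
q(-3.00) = -47.01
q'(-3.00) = 1.25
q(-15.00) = 44549.99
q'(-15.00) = -12465.01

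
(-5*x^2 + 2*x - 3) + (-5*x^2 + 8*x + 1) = -10*x^2 + 10*x - 2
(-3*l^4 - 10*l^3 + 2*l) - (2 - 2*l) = -3*l^4 - 10*l^3 + 4*l - 2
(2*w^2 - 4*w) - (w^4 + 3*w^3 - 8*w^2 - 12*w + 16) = -w^4 - 3*w^3 + 10*w^2 + 8*w - 16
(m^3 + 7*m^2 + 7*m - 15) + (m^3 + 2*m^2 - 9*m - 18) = 2*m^3 + 9*m^2 - 2*m - 33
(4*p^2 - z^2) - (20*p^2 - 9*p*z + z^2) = -16*p^2 + 9*p*z - 2*z^2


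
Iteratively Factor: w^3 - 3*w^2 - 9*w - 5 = (w + 1)*(w^2 - 4*w - 5) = (w - 5)*(w + 1)*(w + 1)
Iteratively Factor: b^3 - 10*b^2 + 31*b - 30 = (b - 3)*(b^2 - 7*b + 10) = (b - 5)*(b - 3)*(b - 2)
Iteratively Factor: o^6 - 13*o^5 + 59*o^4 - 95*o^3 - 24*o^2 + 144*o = (o - 3)*(o^5 - 10*o^4 + 29*o^3 - 8*o^2 - 48*o) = (o - 4)*(o - 3)*(o^4 - 6*o^3 + 5*o^2 + 12*o) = o*(o - 4)*(o - 3)*(o^3 - 6*o^2 + 5*o + 12) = o*(o - 4)^2*(o - 3)*(o^2 - 2*o - 3) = o*(o - 4)^2*(o - 3)*(o + 1)*(o - 3)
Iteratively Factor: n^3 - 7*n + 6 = (n - 2)*(n^2 + 2*n - 3) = (n - 2)*(n + 3)*(n - 1)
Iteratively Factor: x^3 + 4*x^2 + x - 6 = (x + 2)*(x^2 + 2*x - 3) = (x - 1)*(x + 2)*(x + 3)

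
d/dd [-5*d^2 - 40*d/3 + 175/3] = -10*d - 40/3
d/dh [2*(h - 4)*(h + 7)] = 4*h + 6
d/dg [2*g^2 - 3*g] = 4*g - 3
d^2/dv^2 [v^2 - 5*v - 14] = 2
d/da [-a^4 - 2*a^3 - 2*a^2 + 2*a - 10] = -4*a^3 - 6*a^2 - 4*a + 2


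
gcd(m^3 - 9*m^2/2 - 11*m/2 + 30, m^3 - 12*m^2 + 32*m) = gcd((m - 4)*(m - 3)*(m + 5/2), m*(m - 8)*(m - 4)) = m - 4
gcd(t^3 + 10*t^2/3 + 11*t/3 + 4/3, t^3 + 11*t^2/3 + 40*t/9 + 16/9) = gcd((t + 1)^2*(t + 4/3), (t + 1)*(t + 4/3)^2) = t^2 + 7*t/3 + 4/3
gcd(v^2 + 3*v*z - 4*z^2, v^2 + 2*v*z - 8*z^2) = v + 4*z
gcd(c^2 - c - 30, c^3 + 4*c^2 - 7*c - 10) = c + 5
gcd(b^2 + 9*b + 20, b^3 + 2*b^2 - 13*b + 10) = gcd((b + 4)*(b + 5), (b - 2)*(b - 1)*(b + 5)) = b + 5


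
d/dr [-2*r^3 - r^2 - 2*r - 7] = -6*r^2 - 2*r - 2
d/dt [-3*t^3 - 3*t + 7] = -9*t^2 - 3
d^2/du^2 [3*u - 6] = 0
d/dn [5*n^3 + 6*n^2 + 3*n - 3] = 15*n^2 + 12*n + 3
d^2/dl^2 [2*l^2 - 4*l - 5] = 4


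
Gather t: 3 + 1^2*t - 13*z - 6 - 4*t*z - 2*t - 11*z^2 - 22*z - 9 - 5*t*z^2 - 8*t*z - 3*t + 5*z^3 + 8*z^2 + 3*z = t*(-5*z^2 - 12*z - 4) + 5*z^3 - 3*z^2 - 32*z - 12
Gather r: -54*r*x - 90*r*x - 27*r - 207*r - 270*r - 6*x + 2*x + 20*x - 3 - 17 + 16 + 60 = r*(-144*x - 504) + 16*x + 56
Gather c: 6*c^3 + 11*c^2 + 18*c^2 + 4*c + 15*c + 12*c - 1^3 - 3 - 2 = 6*c^3 + 29*c^2 + 31*c - 6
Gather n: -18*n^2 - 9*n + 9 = -18*n^2 - 9*n + 9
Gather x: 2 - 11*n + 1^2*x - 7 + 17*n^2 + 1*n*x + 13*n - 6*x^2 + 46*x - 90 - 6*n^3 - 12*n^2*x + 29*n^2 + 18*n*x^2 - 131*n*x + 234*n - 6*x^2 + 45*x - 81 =-6*n^3 + 46*n^2 + 236*n + x^2*(18*n - 12) + x*(-12*n^2 - 130*n + 92) - 176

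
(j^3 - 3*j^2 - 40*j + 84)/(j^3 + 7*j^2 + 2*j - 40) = (j^2 - j - 42)/(j^2 + 9*j + 20)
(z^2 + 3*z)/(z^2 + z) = (z + 3)/(z + 1)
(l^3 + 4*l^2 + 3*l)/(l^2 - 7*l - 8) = l*(l + 3)/(l - 8)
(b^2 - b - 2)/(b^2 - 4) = (b + 1)/(b + 2)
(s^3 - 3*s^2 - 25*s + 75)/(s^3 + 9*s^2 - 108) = (s^2 - 25)/(s^2 + 12*s + 36)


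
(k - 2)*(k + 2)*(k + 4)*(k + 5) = k^4 + 9*k^3 + 16*k^2 - 36*k - 80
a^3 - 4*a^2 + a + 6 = (a - 3)*(a - 2)*(a + 1)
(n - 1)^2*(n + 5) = n^3 + 3*n^2 - 9*n + 5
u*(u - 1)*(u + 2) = u^3 + u^2 - 2*u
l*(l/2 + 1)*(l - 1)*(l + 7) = l^4/2 + 4*l^3 + 5*l^2/2 - 7*l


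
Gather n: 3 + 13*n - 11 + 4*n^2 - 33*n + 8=4*n^2 - 20*n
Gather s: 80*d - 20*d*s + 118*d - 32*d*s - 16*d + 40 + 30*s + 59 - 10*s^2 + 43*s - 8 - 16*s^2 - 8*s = 182*d - 26*s^2 + s*(65 - 52*d) + 91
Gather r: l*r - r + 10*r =r*(l + 9)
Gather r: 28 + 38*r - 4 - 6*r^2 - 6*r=-6*r^2 + 32*r + 24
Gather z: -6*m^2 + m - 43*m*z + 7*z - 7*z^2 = -6*m^2 + m - 7*z^2 + z*(7 - 43*m)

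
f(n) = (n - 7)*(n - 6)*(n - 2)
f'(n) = (n - 7)*(n - 6) + (n - 7)*(n - 2) + (n - 6)*(n - 2) = 3*n^2 - 30*n + 68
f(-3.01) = -451.85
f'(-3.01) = 185.48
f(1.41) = -15.14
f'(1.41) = 31.66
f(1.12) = -25.25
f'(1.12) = 38.16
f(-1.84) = -266.13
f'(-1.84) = 133.36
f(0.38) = -60.27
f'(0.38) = 57.03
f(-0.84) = -152.30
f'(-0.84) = 95.32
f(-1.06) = -174.13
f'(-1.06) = 103.17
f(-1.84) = -266.13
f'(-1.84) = 133.36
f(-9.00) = -2640.00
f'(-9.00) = 581.00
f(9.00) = 42.00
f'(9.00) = 41.00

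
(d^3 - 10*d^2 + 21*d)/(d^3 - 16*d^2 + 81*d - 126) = d/(d - 6)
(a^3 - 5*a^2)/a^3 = (a - 5)/a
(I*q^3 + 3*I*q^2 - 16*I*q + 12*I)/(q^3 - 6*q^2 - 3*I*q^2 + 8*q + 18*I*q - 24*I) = I*(q^2 + 5*q - 6)/(q^2 - q*(4 + 3*I) + 12*I)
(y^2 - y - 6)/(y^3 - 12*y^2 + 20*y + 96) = (y - 3)/(y^2 - 14*y + 48)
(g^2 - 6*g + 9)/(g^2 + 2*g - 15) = (g - 3)/(g + 5)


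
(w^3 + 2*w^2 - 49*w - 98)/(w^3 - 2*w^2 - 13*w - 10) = (w^2 - 49)/(w^2 - 4*w - 5)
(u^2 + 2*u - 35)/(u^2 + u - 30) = (u + 7)/(u + 6)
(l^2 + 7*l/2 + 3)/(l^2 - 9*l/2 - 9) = (l + 2)/(l - 6)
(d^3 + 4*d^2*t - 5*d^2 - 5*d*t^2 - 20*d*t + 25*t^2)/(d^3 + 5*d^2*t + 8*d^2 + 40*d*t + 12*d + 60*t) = (d^2 - d*t - 5*d + 5*t)/(d^2 + 8*d + 12)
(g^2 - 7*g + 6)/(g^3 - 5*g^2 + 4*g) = (g - 6)/(g*(g - 4))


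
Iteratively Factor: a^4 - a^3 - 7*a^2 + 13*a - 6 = (a - 1)*(a^3 - 7*a + 6) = (a - 1)^2*(a^2 + a - 6) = (a - 2)*(a - 1)^2*(a + 3)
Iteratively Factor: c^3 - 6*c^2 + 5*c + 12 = (c + 1)*(c^2 - 7*c + 12) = (c - 4)*(c + 1)*(c - 3)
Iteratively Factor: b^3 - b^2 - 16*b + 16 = (b + 4)*(b^2 - 5*b + 4) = (b - 1)*(b + 4)*(b - 4)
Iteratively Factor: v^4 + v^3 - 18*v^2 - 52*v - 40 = (v + 2)*(v^3 - v^2 - 16*v - 20) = (v - 5)*(v + 2)*(v^2 + 4*v + 4) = (v - 5)*(v + 2)^2*(v + 2)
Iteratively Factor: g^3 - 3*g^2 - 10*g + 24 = (g - 2)*(g^2 - g - 12) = (g - 2)*(g + 3)*(g - 4)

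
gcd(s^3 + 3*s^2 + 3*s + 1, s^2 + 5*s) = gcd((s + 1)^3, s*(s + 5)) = 1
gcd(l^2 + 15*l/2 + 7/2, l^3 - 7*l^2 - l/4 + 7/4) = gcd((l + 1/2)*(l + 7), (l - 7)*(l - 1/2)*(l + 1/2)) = l + 1/2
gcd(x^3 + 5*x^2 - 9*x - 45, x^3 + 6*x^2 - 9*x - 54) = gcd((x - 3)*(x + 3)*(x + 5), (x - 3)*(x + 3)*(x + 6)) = x^2 - 9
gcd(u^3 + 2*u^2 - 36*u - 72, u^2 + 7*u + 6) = u + 6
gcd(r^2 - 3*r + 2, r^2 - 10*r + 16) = r - 2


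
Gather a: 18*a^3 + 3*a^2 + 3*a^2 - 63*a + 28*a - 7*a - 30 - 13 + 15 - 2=18*a^3 + 6*a^2 - 42*a - 30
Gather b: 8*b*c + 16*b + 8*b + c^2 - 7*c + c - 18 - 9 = b*(8*c + 24) + c^2 - 6*c - 27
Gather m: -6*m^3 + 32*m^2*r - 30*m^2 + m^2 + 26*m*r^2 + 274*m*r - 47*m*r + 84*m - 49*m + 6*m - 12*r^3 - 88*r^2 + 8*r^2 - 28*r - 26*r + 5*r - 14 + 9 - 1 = -6*m^3 + m^2*(32*r - 29) + m*(26*r^2 + 227*r + 41) - 12*r^3 - 80*r^2 - 49*r - 6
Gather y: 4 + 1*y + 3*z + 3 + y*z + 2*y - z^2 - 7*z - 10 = y*(z + 3) - z^2 - 4*z - 3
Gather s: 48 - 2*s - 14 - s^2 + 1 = -s^2 - 2*s + 35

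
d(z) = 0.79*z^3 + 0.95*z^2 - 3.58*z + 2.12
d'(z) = 2.37*z^2 + 1.9*z - 3.58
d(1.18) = 0.52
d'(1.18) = 1.96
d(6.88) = 279.73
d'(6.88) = 121.67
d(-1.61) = 7.05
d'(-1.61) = -0.50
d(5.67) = 156.37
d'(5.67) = 83.39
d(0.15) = 1.61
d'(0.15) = -3.24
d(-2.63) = 3.74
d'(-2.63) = 7.82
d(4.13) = 59.19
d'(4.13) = 44.69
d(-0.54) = 4.21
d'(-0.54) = -3.91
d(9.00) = 622.76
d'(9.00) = 205.49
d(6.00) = 185.48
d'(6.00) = 93.14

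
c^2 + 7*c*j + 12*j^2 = (c + 3*j)*(c + 4*j)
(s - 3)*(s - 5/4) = s^2 - 17*s/4 + 15/4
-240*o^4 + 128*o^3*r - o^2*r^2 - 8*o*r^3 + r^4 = (-5*o + r)*(-4*o + r)*(-3*o + r)*(4*o + r)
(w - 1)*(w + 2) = w^2 + w - 2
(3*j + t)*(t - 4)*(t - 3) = 3*j*t^2 - 21*j*t + 36*j + t^3 - 7*t^2 + 12*t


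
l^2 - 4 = (l - 2)*(l + 2)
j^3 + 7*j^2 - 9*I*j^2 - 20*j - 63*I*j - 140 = (j + 7)*(j - 5*I)*(j - 4*I)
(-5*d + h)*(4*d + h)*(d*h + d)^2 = -20*d^4*h^2 - 40*d^4*h - 20*d^4 - d^3*h^3 - 2*d^3*h^2 - d^3*h + d^2*h^4 + 2*d^2*h^3 + d^2*h^2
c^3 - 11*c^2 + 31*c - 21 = (c - 7)*(c - 3)*(c - 1)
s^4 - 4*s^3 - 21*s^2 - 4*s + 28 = (s - 7)*(s - 1)*(s + 2)^2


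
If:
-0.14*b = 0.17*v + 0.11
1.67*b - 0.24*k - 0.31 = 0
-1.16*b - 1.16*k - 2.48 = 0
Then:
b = -0.11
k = -2.03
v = -0.56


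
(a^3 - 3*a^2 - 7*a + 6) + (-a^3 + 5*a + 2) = -3*a^2 - 2*a + 8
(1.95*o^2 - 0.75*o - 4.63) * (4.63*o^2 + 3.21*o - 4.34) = 9.0285*o^4 + 2.787*o^3 - 32.3074*o^2 - 11.6073*o + 20.0942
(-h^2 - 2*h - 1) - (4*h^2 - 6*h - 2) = -5*h^2 + 4*h + 1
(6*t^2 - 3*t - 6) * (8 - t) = -6*t^3 + 51*t^2 - 18*t - 48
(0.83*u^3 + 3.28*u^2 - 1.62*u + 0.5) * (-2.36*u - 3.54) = -1.9588*u^4 - 10.679*u^3 - 7.788*u^2 + 4.5548*u - 1.77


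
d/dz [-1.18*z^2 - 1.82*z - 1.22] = -2.36*z - 1.82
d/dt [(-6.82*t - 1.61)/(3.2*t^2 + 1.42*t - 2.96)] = (21.824*t^2 + 10.304*t + 22.4734)/(10.24*t^4 + 9.088*t^3 - 16.9276*t^2 - 8.4064*t + 8.7616)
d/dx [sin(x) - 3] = cos(x)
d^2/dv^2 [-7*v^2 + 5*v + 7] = -14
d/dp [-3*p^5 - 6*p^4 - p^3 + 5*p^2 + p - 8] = -15*p^4 - 24*p^3 - 3*p^2 + 10*p + 1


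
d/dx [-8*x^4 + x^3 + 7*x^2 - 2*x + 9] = -32*x^3 + 3*x^2 + 14*x - 2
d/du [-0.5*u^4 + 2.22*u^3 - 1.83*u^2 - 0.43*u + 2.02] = -2.0*u^3 + 6.66*u^2 - 3.66*u - 0.43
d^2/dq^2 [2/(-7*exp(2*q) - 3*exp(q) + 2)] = 2*(-2*(14*exp(q) + 3)^2*exp(q) + (28*exp(q) + 3)*(7*exp(2*q) + 3*exp(q) - 2))*exp(q)/(7*exp(2*q) + 3*exp(q) - 2)^3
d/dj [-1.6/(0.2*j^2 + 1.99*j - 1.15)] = (0.64*j + 3.184)/(0.2*j^2 + 1.99*j - 1.15)^2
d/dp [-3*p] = -3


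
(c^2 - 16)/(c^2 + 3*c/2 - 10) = 2*(c - 4)/(2*c - 5)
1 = 1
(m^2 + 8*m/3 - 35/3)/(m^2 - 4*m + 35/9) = 3*(m + 5)/(3*m - 5)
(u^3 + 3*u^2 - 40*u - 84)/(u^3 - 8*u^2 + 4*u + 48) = (u + 7)/(u - 4)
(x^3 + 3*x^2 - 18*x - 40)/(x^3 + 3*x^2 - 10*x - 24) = (x^2 + x - 20)/(x^2 + x - 12)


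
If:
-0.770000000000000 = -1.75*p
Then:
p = 0.44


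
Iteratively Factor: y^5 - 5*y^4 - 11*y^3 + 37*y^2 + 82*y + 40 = (y - 5)*(y^4 - 11*y^2 - 18*y - 8) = (y - 5)*(y - 4)*(y^3 + 4*y^2 + 5*y + 2) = (y - 5)*(y - 4)*(y + 2)*(y^2 + 2*y + 1) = (y - 5)*(y - 4)*(y + 1)*(y + 2)*(y + 1)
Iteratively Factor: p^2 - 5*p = (p - 5)*(p)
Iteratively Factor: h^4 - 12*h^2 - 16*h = (h + 2)*(h^3 - 2*h^2 - 8*h) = (h - 4)*(h + 2)*(h^2 + 2*h) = (h - 4)*(h + 2)^2*(h)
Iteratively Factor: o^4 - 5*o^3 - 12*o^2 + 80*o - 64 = (o - 4)*(o^3 - o^2 - 16*o + 16) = (o - 4)*(o + 4)*(o^2 - 5*o + 4) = (o - 4)^2*(o + 4)*(o - 1)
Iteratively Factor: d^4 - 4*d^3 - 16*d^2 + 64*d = (d - 4)*(d^3 - 16*d) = (d - 4)*(d + 4)*(d^2 - 4*d) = d*(d - 4)*(d + 4)*(d - 4)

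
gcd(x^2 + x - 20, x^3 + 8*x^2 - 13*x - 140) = x^2 + x - 20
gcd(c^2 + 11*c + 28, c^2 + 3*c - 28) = c + 7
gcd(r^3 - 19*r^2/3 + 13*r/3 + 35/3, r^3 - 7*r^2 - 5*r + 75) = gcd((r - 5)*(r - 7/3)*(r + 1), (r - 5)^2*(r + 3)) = r - 5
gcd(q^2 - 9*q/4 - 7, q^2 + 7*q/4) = q + 7/4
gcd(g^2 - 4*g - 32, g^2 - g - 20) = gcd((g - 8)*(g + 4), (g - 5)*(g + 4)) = g + 4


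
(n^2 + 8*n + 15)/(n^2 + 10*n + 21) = (n + 5)/(n + 7)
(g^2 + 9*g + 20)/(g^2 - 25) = (g + 4)/(g - 5)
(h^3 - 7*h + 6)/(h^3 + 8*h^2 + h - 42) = (h - 1)/(h + 7)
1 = 1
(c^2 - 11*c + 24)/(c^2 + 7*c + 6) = (c^2 - 11*c + 24)/(c^2 + 7*c + 6)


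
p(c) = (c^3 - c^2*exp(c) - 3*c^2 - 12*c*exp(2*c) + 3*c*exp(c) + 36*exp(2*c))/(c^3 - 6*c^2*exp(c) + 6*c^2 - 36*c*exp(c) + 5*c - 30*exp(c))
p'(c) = (-c^2*exp(c) + 3*c^2 - 24*c*exp(2*c) + c*exp(c) - 6*c + 60*exp(2*c) + 3*exp(c))/(c^3 - 6*c^2*exp(c) + 6*c^2 - 36*c*exp(c) + 5*c - 30*exp(c)) + (c^3 - c^2*exp(c) - 3*c^2 - 12*c*exp(2*c) + 3*c*exp(c) + 36*exp(2*c))*(6*c^2*exp(c) - 3*c^2 + 48*c*exp(c) - 12*c + 66*exp(c) - 5)/(c^3 - 6*c^2*exp(c) + 6*c^2 - 36*c*exp(c) + 5*c - 30*exp(c))^2 = ((c^3 - 6*c^2*exp(c) + 6*c^2 - 36*c*exp(c) + 5*c - 30*exp(c))*(-c^2*exp(c) + 3*c^2 - 24*c*exp(2*c) + c*exp(c) - 6*c + 60*exp(2*c) + 3*exp(c)) + (c^3 - c^2*exp(c) - 3*c^2 - 12*c*exp(2*c) + 3*c*exp(c) + 36*exp(2*c))*(6*c^2*exp(c) - 3*c^2 + 48*c*exp(c) - 12*c + 66*exp(c) - 5))/(c^3 - 6*c^2*exp(c) + 6*c^2 - 36*c*exp(c) + 5*c - 30*exp(c))^2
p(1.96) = -0.76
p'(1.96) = 0.36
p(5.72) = 23.13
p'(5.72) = 25.95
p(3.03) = 0.04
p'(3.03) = 1.35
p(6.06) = 33.69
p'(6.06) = 36.79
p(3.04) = 0.05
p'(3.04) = 1.37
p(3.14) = 0.20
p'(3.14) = 1.54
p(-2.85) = -3.79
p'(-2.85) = 2.20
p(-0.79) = -1.82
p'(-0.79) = 2.38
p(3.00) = 0.00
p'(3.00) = 1.30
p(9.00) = 694.74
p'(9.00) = 691.26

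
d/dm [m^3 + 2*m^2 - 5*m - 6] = 3*m^2 + 4*m - 5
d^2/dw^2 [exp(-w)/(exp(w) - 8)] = ((exp(w) - 8)^2 + (exp(w) - 8)*exp(w) + 2*exp(2*w))*exp(-w)/(exp(w) - 8)^3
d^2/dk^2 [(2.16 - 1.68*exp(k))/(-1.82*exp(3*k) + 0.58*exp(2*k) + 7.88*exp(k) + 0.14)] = (22.259328*exp(6*k) - 69.71328*exp(5*k) + 122.02176*exp(4*k) + 56.9357760000001*exp(3*k) - 35.3879999999999*exp(2*k) - 135.275712*exp(k) + 2.41584)*exp(k)/(6.028568*exp(9*k) - 5.763576*exp(8*k) - 76.468392*exp(7*k) + 48.322448*exp(6*k) + 331.969632*exp(5*k) - 96.1386*exp(4*k) - 493.035992*exp(3*k) - 26.113752*exp(2*k) - 0.463344*exp(k) - 0.002744)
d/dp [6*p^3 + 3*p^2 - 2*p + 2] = 18*p^2 + 6*p - 2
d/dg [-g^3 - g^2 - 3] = g*(-3*g - 2)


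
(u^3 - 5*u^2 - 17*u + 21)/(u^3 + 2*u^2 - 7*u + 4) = (u^2 - 4*u - 21)/(u^2 + 3*u - 4)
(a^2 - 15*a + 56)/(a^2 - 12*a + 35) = (a - 8)/(a - 5)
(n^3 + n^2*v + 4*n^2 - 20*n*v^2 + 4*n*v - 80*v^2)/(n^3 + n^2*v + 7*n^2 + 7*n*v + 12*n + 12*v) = (n^2 + n*v - 20*v^2)/(n^2 + n*v + 3*n + 3*v)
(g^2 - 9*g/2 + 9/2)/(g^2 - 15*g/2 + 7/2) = (2*g^2 - 9*g + 9)/(2*g^2 - 15*g + 7)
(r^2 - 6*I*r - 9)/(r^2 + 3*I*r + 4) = (r^2 - 6*I*r - 9)/(r^2 + 3*I*r + 4)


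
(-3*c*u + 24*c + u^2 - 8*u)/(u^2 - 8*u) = (-3*c + u)/u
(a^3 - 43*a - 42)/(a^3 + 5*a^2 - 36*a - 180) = (a^2 - 6*a - 7)/(a^2 - a - 30)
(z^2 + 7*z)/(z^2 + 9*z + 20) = z*(z + 7)/(z^2 + 9*z + 20)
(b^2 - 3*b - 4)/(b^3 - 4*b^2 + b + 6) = (b - 4)/(b^2 - 5*b + 6)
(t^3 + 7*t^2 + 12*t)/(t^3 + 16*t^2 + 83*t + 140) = t*(t + 3)/(t^2 + 12*t + 35)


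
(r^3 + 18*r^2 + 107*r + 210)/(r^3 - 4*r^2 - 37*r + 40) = (r^2 + 13*r + 42)/(r^2 - 9*r + 8)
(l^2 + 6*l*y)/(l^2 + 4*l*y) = (l + 6*y)/(l + 4*y)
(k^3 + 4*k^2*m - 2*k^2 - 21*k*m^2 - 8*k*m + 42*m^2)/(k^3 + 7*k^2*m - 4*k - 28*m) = (k - 3*m)/(k + 2)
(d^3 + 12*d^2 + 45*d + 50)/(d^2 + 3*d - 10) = (d^2 + 7*d + 10)/(d - 2)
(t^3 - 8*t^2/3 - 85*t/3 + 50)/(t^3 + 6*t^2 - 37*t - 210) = (t - 5/3)/(t + 7)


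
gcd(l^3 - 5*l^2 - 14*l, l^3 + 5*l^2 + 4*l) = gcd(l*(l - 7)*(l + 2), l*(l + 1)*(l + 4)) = l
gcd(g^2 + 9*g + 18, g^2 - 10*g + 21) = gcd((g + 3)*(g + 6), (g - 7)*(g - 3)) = 1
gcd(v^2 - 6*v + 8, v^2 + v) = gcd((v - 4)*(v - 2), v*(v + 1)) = 1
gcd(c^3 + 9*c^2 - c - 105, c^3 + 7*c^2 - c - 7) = c + 7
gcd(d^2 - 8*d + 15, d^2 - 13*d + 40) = d - 5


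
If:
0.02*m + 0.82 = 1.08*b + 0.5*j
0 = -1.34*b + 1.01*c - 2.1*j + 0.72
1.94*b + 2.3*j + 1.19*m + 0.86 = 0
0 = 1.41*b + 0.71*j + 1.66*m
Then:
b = 1.28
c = -1.39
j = -1.14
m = -0.60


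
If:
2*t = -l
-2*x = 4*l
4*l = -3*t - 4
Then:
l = -8/5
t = 4/5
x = 16/5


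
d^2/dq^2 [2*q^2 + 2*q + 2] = 4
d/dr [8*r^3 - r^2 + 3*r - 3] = 24*r^2 - 2*r + 3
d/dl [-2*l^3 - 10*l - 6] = -6*l^2 - 10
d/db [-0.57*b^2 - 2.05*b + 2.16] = -1.14*b - 2.05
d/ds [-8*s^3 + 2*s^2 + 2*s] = -24*s^2 + 4*s + 2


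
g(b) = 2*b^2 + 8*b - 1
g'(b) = 4*b + 8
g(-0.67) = -5.46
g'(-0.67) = 5.32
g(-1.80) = -8.92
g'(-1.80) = 0.80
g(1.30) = 12.78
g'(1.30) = 13.20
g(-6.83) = 37.66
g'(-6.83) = -19.32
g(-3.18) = -6.22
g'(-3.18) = -4.72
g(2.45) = 30.60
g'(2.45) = 17.80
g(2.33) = 28.50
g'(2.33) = 17.32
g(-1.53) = -8.56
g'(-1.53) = 1.88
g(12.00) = 383.00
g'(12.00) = 56.00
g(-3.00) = -7.00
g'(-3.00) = -4.00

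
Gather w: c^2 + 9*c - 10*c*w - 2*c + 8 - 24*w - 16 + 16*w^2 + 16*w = c^2 + 7*c + 16*w^2 + w*(-10*c - 8) - 8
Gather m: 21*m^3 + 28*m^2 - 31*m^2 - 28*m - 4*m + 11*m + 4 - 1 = 21*m^3 - 3*m^2 - 21*m + 3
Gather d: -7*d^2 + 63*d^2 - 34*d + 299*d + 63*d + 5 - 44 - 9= 56*d^2 + 328*d - 48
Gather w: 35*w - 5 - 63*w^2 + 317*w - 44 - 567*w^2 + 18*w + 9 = -630*w^2 + 370*w - 40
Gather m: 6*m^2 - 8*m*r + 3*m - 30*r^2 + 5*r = 6*m^2 + m*(3 - 8*r) - 30*r^2 + 5*r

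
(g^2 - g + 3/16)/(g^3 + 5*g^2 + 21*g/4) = (16*g^2 - 16*g + 3)/(4*g*(4*g^2 + 20*g + 21))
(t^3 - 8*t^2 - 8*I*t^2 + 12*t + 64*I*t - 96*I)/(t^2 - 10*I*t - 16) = (t^2 - 8*t + 12)/(t - 2*I)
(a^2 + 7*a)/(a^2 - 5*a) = (a + 7)/(a - 5)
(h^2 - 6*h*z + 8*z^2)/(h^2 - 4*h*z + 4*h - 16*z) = (h - 2*z)/(h + 4)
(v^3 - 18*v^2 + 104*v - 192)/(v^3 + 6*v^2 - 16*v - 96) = (v^2 - 14*v + 48)/(v^2 + 10*v + 24)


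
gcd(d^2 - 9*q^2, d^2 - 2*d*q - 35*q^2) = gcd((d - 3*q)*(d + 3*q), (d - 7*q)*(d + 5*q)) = 1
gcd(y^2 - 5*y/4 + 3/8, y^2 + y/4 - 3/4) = y - 3/4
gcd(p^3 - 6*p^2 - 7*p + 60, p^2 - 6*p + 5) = p - 5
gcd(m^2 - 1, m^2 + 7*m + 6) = m + 1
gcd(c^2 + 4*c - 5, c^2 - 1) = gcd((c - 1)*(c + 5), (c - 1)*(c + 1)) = c - 1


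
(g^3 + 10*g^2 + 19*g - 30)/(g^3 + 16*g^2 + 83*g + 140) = (g^2 + 5*g - 6)/(g^2 + 11*g + 28)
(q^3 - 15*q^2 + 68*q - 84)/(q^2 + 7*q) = (q^3 - 15*q^2 + 68*q - 84)/(q*(q + 7))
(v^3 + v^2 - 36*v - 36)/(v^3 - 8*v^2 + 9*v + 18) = (v + 6)/(v - 3)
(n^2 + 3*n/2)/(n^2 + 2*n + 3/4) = 2*n/(2*n + 1)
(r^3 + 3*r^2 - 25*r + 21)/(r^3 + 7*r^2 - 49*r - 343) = (r^2 - 4*r + 3)/(r^2 - 49)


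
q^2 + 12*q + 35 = (q + 5)*(q + 7)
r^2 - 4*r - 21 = (r - 7)*(r + 3)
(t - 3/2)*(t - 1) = t^2 - 5*t/2 + 3/2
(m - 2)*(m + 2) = m^2 - 4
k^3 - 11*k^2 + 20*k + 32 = (k - 8)*(k - 4)*(k + 1)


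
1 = 1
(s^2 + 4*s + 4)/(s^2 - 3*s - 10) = (s + 2)/(s - 5)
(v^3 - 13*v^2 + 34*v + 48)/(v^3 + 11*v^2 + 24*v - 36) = (v^3 - 13*v^2 + 34*v + 48)/(v^3 + 11*v^2 + 24*v - 36)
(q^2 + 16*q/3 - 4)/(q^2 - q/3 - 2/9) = 3*(q + 6)/(3*q + 1)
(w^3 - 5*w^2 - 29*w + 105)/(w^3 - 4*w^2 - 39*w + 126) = (w + 5)/(w + 6)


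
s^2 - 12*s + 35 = (s - 7)*(s - 5)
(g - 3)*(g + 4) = g^2 + g - 12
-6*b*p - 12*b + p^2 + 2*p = (-6*b + p)*(p + 2)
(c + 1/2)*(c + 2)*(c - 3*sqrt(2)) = c^3 - 3*sqrt(2)*c^2 + 5*c^2/2 - 15*sqrt(2)*c/2 + c - 3*sqrt(2)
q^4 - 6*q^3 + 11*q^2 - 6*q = q*(q - 3)*(q - 2)*(q - 1)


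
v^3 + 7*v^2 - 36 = (v - 2)*(v + 3)*(v + 6)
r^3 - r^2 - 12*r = r*(r - 4)*(r + 3)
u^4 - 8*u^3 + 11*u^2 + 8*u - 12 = (u - 6)*(u - 2)*(u - 1)*(u + 1)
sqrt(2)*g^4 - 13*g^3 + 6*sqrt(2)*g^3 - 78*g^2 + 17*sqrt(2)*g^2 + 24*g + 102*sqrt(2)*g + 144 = (g + 6)*(g - 4*sqrt(2))*(g - 3*sqrt(2))*(sqrt(2)*g + 1)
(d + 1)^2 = d^2 + 2*d + 1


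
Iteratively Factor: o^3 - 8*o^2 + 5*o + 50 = (o - 5)*(o^2 - 3*o - 10) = (o - 5)^2*(o + 2)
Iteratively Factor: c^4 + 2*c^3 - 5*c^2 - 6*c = (c + 1)*(c^3 + c^2 - 6*c) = c*(c + 1)*(c^2 + c - 6) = c*(c - 2)*(c + 1)*(c + 3)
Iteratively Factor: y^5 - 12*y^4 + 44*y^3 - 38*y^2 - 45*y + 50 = (y - 5)*(y^4 - 7*y^3 + 9*y^2 + 7*y - 10) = (y - 5)*(y + 1)*(y^3 - 8*y^2 + 17*y - 10) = (y - 5)*(y - 1)*(y + 1)*(y^2 - 7*y + 10) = (y - 5)^2*(y - 1)*(y + 1)*(y - 2)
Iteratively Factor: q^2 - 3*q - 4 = (q + 1)*(q - 4)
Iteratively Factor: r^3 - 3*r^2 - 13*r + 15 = (r - 5)*(r^2 + 2*r - 3) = (r - 5)*(r - 1)*(r + 3)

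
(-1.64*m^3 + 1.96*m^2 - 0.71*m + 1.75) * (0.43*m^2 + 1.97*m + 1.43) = -0.7052*m^5 - 2.388*m^4 + 1.2107*m^3 + 2.1566*m^2 + 2.4322*m + 2.5025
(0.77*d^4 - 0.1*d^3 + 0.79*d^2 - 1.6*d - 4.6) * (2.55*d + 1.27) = 1.9635*d^5 + 0.7229*d^4 + 1.8875*d^3 - 3.0767*d^2 - 13.762*d - 5.842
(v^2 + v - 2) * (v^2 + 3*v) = v^4 + 4*v^3 + v^2 - 6*v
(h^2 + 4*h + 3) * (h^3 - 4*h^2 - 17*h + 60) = h^5 - 30*h^3 - 20*h^2 + 189*h + 180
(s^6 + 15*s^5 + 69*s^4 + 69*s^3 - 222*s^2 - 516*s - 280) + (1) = s^6 + 15*s^5 + 69*s^4 + 69*s^3 - 222*s^2 - 516*s - 279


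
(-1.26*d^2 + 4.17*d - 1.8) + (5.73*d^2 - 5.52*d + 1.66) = 4.47*d^2 - 1.35*d - 0.14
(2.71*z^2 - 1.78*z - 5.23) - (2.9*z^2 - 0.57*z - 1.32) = -0.19*z^2 - 1.21*z - 3.91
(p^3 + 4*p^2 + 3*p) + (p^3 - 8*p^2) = 2*p^3 - 4*p^2 + 3*p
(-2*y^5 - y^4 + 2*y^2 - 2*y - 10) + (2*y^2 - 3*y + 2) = -2*y^5 - y^4 + 4*y^2 - 5*y - 8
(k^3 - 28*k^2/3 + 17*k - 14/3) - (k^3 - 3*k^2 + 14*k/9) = -19*k^2/3 + 139*k/9 - 14/3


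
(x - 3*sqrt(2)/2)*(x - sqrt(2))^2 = x^3 - 7*sqrt(2)*x^2/2 + 8*x - 3*sqrt(2)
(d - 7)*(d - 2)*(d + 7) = d^3 - 2*d^2 - 49*d + 98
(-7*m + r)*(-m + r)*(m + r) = 7*m^3 - m^2*r - 7*m*r^2 + r^3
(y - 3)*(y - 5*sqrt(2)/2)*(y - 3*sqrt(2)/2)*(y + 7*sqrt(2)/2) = y^4 - 3*y^3 - sqrt(2)*y^3/2 - 41*y^2/2 + 3*sqrt(2)*y^2/2 + 105*sqrt(2)*y/4 + 123*y/2 - 315*sqrt(2)/4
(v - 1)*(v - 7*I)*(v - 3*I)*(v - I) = v^4 - v^3 - 11*I*v^3 - 31*v^2 + 11*I*v^2 + 31*v + 21*I*v - 21*I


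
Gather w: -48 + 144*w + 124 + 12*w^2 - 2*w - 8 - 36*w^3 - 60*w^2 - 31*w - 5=-36*w^3 - 48*w^2 + 111*w + 63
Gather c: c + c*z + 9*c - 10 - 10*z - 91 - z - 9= c*(z + 10) - 11*z - 110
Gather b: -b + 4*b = 3*b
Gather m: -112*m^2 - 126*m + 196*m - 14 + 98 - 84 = -112*m^2 + 70*m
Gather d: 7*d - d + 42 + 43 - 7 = 6*d + 78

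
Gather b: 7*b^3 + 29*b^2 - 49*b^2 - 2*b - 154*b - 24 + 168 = 7*b^3 - 20*b^2 - 156*b + 144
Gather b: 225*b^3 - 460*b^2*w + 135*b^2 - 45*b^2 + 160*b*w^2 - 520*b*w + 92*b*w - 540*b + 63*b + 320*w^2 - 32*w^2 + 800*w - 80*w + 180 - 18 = 225*b^3 + b^2*(90 - 460*w) + b*(160*w^2 - 428*w - 477) + 288*w^2 + 720*w + 162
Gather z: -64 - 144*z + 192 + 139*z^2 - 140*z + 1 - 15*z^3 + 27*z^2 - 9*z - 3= -15*z^3 + 166*z^2 - 293*z + 126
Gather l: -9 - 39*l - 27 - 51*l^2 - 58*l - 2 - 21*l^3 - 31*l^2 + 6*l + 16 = -21*l^3 - 82*l^2 - 91*l - 22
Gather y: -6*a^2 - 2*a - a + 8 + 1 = -6*a^2 - 3*a + 9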